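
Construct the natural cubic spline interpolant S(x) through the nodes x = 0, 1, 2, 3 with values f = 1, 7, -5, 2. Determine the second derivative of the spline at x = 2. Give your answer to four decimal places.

37.6000

Let M_i = S''(x_i). Step sizes h_i = 1, 1, 1; slopes of the chords Δ_i = (y_(i+1) - y_i)/h_i = 6, -12, 7.
  1·M_0 + 4·M_1 + 1·M_2 = 6(Δ_1 - Δ_0) = -108
  1·M_1 + 4·M_2 + 1·M_3 = 6(Δ_2 - Δ_1) = 114
Natural end conditions: M_0 = M_3 = 0.
Forward elimination and back-substitution give M_0 = 0, M_1 = -182/5, M_2 = 188/5, M_3 = 0.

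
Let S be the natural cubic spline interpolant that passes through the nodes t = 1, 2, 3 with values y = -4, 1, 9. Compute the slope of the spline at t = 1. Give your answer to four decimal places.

With M_i denoting the second derivative at x_i, h_i = 1, 1, and Δ_i = (y_(i+1) − y_i)/h_i = 5, 8:
  1·M_0 + 4·M_1 + 1·M_2 = 6(Δ_1 - Δ_0) = 18
Natural end conditions: M_0 = M_2 = 0.
Solving the tridiagonal system: M_0 = 0, M_1 = 9/2, M_2 = 0.
On [1, 2], S'(t) = b_0 + 2c_0·(t - 1) + 3d_0·(t - 1)² with b_0 = Δ_0 - h_0(2M_0 + M_1)/6 = 17/4, c_0 = M_0/2 = 0, d_0 = (M_1 - M_0)/(6h_0) = 3/4. So S'(1) = 17/4.

4.2500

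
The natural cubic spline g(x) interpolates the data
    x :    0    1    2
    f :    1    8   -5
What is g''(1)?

-30

Put σ_i = g'' at the i-th knot. Here h = (1, 1) and Δ = (7, -13), so the interior equations h_(i-1)·σ_(i-1) + 2(h_(i-1)+h_i)·σ_i + h_i·σ_(i+1) = 6(Δ_i − Δ_(i-1)) read
  1·σ_0 + 4·σ_1 + 1·σ_2 = 6(Δ_1 - Δ_0) = -120
Natural end conditions: σ_0 = σ_2 = 0.
Forward elimination and back-substitution give σ_0 = 0, σ_1 = -30, σ_2 = 0.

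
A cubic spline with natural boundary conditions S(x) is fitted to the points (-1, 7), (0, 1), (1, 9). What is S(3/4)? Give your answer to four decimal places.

With σ_i denoting the second derivative at x_i, h_i = 1, 1, and Δ_i = (y_(i+1) − y_i)/h_i = -6, 8:
  1·σ_0 + 4·σ_1 + 1·σ_2 = 6(Δ_1 - Δ_0) = 84
Natural end conditions: σ_0 = σ_2 = 0.
Forward elimination and back-substitution give σ_0 = 0, σ_1 = 21, σ_2 = 0.
On [0, 1], S(x) = 1 + 1·x + 21/2·x² - 7/2·x³.
With x = 3/4: S(3/4) = 791/128.

6.1797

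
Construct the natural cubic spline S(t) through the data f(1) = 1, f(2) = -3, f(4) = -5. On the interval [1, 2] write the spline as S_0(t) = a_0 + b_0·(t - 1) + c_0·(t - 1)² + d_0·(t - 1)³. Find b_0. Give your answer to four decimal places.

Put M_i = S'' at the i-th knot. Here h = (1, 2) and Δ = (-4, -1), so the interior equations h_(i-1)·M_(i-1) + 2(h_(i-1)+h_i)·M_i + h_i·M_(i+1) = 6(Δ_i − Δ_(i-1)) read
  1·M_0 + 6·M_1 + 2·M_2 = 6(Δ_1 - Δ_0) = 18
Natural end conditions: M_0 = M_2 = 0.
Solving: M_0 = 0, M_1 = 3, M_2 = 0.
On [1, 2], with S_0(t) = a_0 + b_0·(t - 1) + c_0·(t - 1)² + d_0·(t - 1)³: c_0 = M_0/2 = 0, d_0 = (M_1 - M_0)/(6h_0) = 1/2, b_0 = Δ_0 - h_0(2M_0 + M_1)/6 = -9/2.

-4.5000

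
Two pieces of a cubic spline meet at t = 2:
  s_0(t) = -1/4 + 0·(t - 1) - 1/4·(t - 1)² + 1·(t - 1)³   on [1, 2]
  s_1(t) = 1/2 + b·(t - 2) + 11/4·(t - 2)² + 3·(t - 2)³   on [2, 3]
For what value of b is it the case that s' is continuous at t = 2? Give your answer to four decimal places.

s_0'(t) = 0 - 1/2·(t - 1) + 3·(t - 1)², so s_0'(2) = 5/2. On the right, s_1'(2) = b, so b = 5/2.

2.5000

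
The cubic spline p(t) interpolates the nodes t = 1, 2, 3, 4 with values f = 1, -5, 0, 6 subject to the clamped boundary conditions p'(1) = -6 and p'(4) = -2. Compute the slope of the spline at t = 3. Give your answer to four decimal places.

9.1333

Let M_i = p''(x_i). Step sizes h_i = 1, 1, 1; slopes of the chords Δ_i = (y_(i+1) - y_i)/h_i = -6, 5, 6.
  1·M_0 + 4·M_1 + 1·M_2 = 6(Δ_1 - Δ_0) = 66
  1·M_1 + 4·M_2 + 1·M_3 = 6(Δ_2 - Δ_1) = 6
Clamped end conditions give two more equations: 2h_0·M_0 + h_0·M_1 = 6(Δ_0 - p'(1)) = 0 and h_2·M_2 + 2h_2·M_3 = 6(p'(4) - Δ_2) = -48.
Hence M_0 = -134/15, M_1 = 268/15, M_2 = 52/15, M_3 = -386/15.
On [3, 4], p'(t) = b_2 + 2c_2·(t - 3) + 3d_2·(t - 3)² with b_2 = Δ_2 - h_2(2M_2 + M_3)/6 = 137/15, c_2 = M_2/2 = 26/15, d_2 = (M_3 - M_2)/(6h_2) = -73/15. So p'(3) = 137/15.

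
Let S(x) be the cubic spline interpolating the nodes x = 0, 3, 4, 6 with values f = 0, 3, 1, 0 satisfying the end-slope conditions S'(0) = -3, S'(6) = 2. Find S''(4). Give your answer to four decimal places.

1.2619

Put m_i = S'' at the i-th knot. Here h = (3, 1, 2) and Δ = (1, -2, -1/2), so the interior equations h_(i-1)·m_(i-1) + 2(h_(i-1)+h_i)·m_i + h_i·m_(i+1) = 6(Δ_i − Δ_(i-1)) read
  3·m_0 + 8·m_1 + 1·m_2 = 6(Δ_1 - Δ_0) = -18
  1·m_1 + 6·m_2 + 2·m_3 = 6(Δ_2 - Δ_1) = 9
Clamped end conditions give two more equations: 2h_0·m_0 + h_0·m_1 = 6(Δ_0 - S'(0)) = 24 and h_2·m_2 + 2h_2·m_3 = 6(S'(6) - Δ_2) = 15.
Solving: m_0 = 269/42, m_1 = -101/21, m_2 = 53/42, m_3 = 131/42.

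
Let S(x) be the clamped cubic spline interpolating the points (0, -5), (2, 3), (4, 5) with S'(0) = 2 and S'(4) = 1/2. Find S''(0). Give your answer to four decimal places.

Put M_i = S'' at the i-th knot. Here h = (2, 2) and Δ = (4, 1), so the interior equations h_(i-1)·M_(i-1) + 2(h_(i-1)+h_i)·M_i + h_i·M_(i+1) = 6(Δ_i − Δ_(i-1)) read
  2·M_0 + 8·M_1 + 2·M_2 = 6(Δ_1 - Δ_0) = -18
Clamped end conditions give two more equations: 2h_0·M_0 + h_0·M_1 = 6(Δ_0 - S'(0)) = 12 and h_1·M_1 + 2h_1·M_2 = 6(S'(4) - Δ_1) = -3.
Solving: M_0 = 39/8, M_1 = -15/4, M_2 = 9/8.

4.8750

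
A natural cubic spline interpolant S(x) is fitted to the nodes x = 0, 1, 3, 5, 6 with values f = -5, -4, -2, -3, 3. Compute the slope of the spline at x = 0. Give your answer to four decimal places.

0.8167

Put M_i = S'' at the i-th knot. Here h = (1, 2, 2, 1) and Δ = (1, 1, -1/2, 6), so the interior equations h_(i-1)·M_(i-1) + 2(h_(i-1)+h_i)·M_i + h_i·M_(i+1) = 6(Δ_i − Δ_(i-1)) read
  1·M_0 + 6·M_1 + 2·M_2 = 6(Δ_1 - Δ_0) = 0
  2·M_1 + 8·M_2 + 2·M_3 = 6(Δ_2 - Δ_1) = -9
  2·M_2 + 6·M_3 + 1·M_4 = 6(Δ_3 - Δ_2) = 39
Natural end conditions: M_0 = M_4 = 0.
Solving: M_0 = 0, M_1 = 11/10, M_2 = -33/10, M_3 = 38/5, M_4 = 0.
On [0, 1], S'(x) = b_0 + 2c_0·x + 3d_0·x² with b_0 = Δ_0 - h_0(2M_0 + M_1)/6 = 49/60, c_0 = M_0/2 = 0, d_0 = (M_1 - M_0)/(6h_0) = 11/60. So S'(0) = 49/60.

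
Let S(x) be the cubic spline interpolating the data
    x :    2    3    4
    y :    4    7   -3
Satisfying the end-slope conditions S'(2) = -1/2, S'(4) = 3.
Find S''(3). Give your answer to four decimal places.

Put M_i = S'' at the i-th knot. Here h = (1, 1) and Δ = (3, -10), so the interior equations h_(i-1)·M_(i-1) + 2(h_(i-1)+h_i)·M_i + h_i·M_(i+1) = 6(Δ_i − Δ_(i-1)) read
  1·M_0 + 4·M_1 + 1·M_2 = 6(Δ_1 - Δ_0) = -78
Clamped end conditions give two more equations: 2h_0·M_0 + h_0·M_1 = 6(Δ_0 - S'(2)) = 21 and h_1·M_1 + 2h_1·M_2 = 6(S'(4) - Δ_1) = 78.
Solving the tridiagonal system: M_0 = 127/4, M_1 = -85/2, M_2 = 241/4.

-42.5000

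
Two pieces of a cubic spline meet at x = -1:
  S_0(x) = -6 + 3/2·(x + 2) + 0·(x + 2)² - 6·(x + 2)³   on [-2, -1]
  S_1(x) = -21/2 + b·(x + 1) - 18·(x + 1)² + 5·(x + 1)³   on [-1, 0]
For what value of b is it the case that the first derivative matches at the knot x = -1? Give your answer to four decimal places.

S_0'(x) = 3/2 + 0·(x + 2) - 18·(x + 2)², so S_0'(-1) = -33/2. On the right, S_1'(-1) = b, so b = -33/2.

-16.5000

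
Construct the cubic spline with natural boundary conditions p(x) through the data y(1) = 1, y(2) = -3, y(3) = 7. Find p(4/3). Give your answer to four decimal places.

-1.3704

Put σ_i = p'' at the i-th knot. Here h = (1, 1) and Δ = (-4, 10), so the interior equations h_(i-1)·σ_(i-1) + 2(h_(i-1)+h_i)·σ_i + h_i·σ_(i+1) = 6(Δ_i − Δ_(i-1)) read
  1·σ_0 + 4·σ_1 + 1·σ_2 = 6(Δ_1 - Δ_0) = 84
Natural end conditions: σ_0 = σ_2 = 0.
Solving: σ_0 = 0, σ_1 = 21, σ_2 = 0.
On [1, 2], p(x) = 1 - 15/2·(x - 1) + 0·(x - 1)² + 7/2·(x - 1)³.
With (x - 1) = 1/3: p(4/3) = -37/27.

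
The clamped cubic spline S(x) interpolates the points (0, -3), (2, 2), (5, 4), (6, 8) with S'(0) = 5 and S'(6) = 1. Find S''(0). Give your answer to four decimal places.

With M_i denoting the second derivative at x_i, h_i = 2, 3, 1, and Δ_i = (y_(i+1) − y_i)/h_i = 5/2, 2/3, 4:
  2·M_0 + 10·M_1 + 3·M_2 = 6(Δ_1 - Δ_0) = -11
  3·M_1 + 8·M_2 + 1·M_3 = 6(Δ_2 - Δ_1) = 20
Clamped end conditions give two more equations: 2h_0·M_0 + h_0·M_1 = 6(Δ_0 - S'(0)) = -15 and h_2·M_2 + 2h_2·M_3 = 6(S'(6) - Δ_2) = -18.
Solving: M_0 = -217/78, M_1 = -151/78, M_2 = 181/39, M_3 = -883/78.

-2.7821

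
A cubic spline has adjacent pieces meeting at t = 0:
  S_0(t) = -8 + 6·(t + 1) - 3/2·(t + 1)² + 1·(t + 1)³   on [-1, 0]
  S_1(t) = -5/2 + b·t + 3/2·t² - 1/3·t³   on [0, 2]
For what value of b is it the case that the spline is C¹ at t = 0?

S_0'(t) = 6 - 3·(t + 1) + 3·(t + 1)², so S_0'(0) = 6. On the right, S_1'(0) = b, so b = 6.

6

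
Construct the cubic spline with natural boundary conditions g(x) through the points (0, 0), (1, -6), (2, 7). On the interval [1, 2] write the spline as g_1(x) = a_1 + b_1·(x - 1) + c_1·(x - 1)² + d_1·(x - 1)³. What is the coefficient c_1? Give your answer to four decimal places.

Let M_i = g''(x_i). Step sizes h_i = 1, 1; slopes of the chords Δ_i = (y_(i+1) - y_i)/h_i = -6, 13.
  1·M_0 + 4·M_1 + 1·M_2 = 6(Δ_1 - Δ_0) = 114
Natural end conditions: M_0 = M_2 = 0.
Solving: M_0 = 0, M_1 = 57/2, M_2 = 0.
On [1, 2], with g_1(x) = a_1 + b_1·(x - 1) + c_1·(x - 1)² + d_1·(x - 1)³: c_1 = M_1/2 = 57/4, d_1 = (M_2 - M_1)/(6h_1) = -19/4, b_1 = Δ_1 - h_1(2M_1 + M_2)/6 = 7/2.

14.2500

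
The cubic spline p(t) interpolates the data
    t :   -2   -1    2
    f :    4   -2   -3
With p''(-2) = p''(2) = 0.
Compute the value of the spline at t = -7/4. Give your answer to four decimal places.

2.3340

Write M_i for p''(x_i). With h_i = 1, 3 and divided differences Δ_i = -6, -1/3, the continuity of p' gives the tridiagonal system
  1·M_0 + 8·M_1 + 3·M_2 = 6(Δ_1 - Δ_0) = 34
Natural end conditions: M_0 = M_2 = 0.
Solving: M_0 = 0, M_1 = 17/4, M_2 = 0.
On [-2, -1], p(t) = 4 - 161/24·(t + 2) + 0·(t + 2)² + 17/24·(t + 2)³.
With (t + 2) = 1/4: p(-7/4) = 1195/512.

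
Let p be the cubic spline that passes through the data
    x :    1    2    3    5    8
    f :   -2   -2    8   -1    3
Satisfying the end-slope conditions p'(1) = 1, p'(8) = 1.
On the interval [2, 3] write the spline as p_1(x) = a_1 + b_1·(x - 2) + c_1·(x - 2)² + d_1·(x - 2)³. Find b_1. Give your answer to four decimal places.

Let m_i = p''(x_i). Step sizes h_i = 1, 1, 2, 3; slopes of the chords Δ_i = (y_(i+1) - y_i)/h_i = 0, 10, -9/2, 4/3.
  1·m_0 + 4·m_1 + 1·m_2 = 6(Δ_1 - Δ_0) = 60
  1·m_1 + 6·m_2 + 2·m_3 = 6(Δ_2 - Δ_1) = -87
  2·m_2 + 10·m_3 + 3·m_4 = 6(Δ_3 - Δ_2) = 35
Clamped end conditions give two more equations: 2h_0·m_0 + h_0·m_1 = 6(Δ_0 - p'(1)) = -6 and h_3·m_3 + 2h_3·m_4 = 6(p'(8) - Δ_3) = -2.
Hence m_0 = -3139/208, m_1 = 2515/104, m_2 = -4501/208, m_3 = 485/52, m_4 = -1559/312.
On [2, 3], with p_1(x) = a_1 + b_1·(x - 2) + c_1·(x - 2)² + d_1·(x - 2)³: c_1 = m_1/2 = 2515/208, d_1 = (m_2 - m_1)/(6h_1) = -3177/416, b_1 = Δ_1 - h_1(2m_1 + m_2)/6 = 2307/416.

5.5457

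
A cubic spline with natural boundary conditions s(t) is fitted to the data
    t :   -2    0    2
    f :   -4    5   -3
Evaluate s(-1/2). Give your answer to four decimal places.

4.1445

Let M_i = s''(x_i). Step sizes h_i = 2, 2; slopes of the chords Δ_i = (y_(i+1) - y_i)/h_i = 9/2, -4.
  2·M_0 + 8·M_1 + 2·M_2 = 6(Δ_1 - Δ_0) = -51
Natural end conditions: M_0 = M_2 = 0.
Hence M_0 = 0, M_1 = -51/8, M_2 = 0.
On [-2, 0], s(t) = -4 + 53/8·(t + 2) + 0·(t + 2)² - 17/32·(t + 2)³.
With (t + 2) = 3/2: s(-1/2) = 1061/256.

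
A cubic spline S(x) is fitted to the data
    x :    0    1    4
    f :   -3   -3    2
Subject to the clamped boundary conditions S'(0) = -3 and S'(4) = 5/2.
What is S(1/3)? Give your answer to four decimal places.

With M_i denoting the second derivative at x_i, h_i = 1, 3, and Δ_i = (y_(i+1) − y_i)/h_i = 0, 5/3:
  1·M_0 + 8·M_1 + 3·M_2 = 6(Δ_1 - Δ_0) = 10
Clamped end conditions give two more equations: 2h_0·M_0 + h_0·M_1 = 6(Δ_0 - S'(0)) = 18 and h_1·M_1 + 2h_1·M_2 = 6(S'(4) - Δ_1) = 5.
Hence M_0 = 73/8, M_1 = -1/4, M_2 = 23/24.
On [0, 1], S(x) = -3 - 3·x + 73/16·x² - 25/16·x³.
With x = 1/3: S(1/3) = -767/216.

-3.5509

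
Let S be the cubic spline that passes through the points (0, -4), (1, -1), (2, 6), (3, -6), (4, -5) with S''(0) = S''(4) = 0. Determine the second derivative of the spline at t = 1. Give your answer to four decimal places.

15.9643

With σ_i denoting the second derivative at x_i, h_i = 1, 1, 1, 1, and Δ_i = (y_(i+1) − y_i)/h_i = 3, 7, -12, 1:
  1·σ_0 + 4·σ_1 + 1·σ_2 = 6(Δ_1 - Δ_0) = 24
  1·σ_1 + 4·σ_2 + 1·σ_3 = 6(Δ_2 - Δ_1) = -114
  1·σ_2 + 4·σ_3 + 1·σ_4 = 6(Δ_3 - Δ_2) = 78
Natural end conditions: σ_0 = σ_4 = 0.
Solving the tridiagonal system: σ_0 = 0, σ_1 = 447/28, σ_2 = -279/7, σ_3 = 825/28, σ_4 = 0.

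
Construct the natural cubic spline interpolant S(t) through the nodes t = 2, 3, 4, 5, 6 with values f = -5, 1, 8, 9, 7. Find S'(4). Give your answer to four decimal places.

4.5000

With M_i denoting the second derivative at x_i, h_i = 1, 1, 1, 1, and Δ_i = (y_(i+1) − y_i)/h_i = 6, 7, 1, -2:
  1·M_0 + 4·M_1 + 1·M_2 = 6(Δ_1 - Δ_0) = 6
  1·M_1 + 4·M_2 + 1·M_3 = 6(Δ_2 - Δ_1) = -36
  1·M_2 + 4·M_3 + 1·M_4 = 6(Δ_3 - Δ_2) = -18
Natural end conditions: M_0 = M_4 = 0.
Forward elimination and back-substitution give M_0 = 0, M_1 = 27/7, M_2 = -66/7, M_3 = -15/7, M_4 = 0.
On [4, 5], S'(t) = b_2 + 2c_2·(t - 4) + 3d_2·(t - 4)² with b_2 = Δ_2 - h_2(2M_2 + M_3)/6 = 9/2, c_2 = M_2/2 = -33/7, d_2 = (M_3 - M_2)/(6h_2) = 17/14. So S'(4) = 9/2.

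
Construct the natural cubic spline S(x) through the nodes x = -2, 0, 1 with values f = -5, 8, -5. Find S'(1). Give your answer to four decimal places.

-16.2500

Let M_i = S''(x_i). Step sizes h_i = 2, 1; slopes of the chords Δ_i = (y_(i+1) - y_i)/h_i = 13/2, -13.
  2·M_0 + 6·M_1 + 1·M_2 = 6(Δ_1 - Δ_0) = -117
Natural end conditions: M_0 = M_2 = 0.
Hence M_0 = 0, M_1 = -39/2, M_2 = 0.
On [0, 1], S'(x) = b_1 + 2c_1·x + 3d_1·x² with b_1 = Δ_1 - h_1(2M_1 + M_2)/6 = -13/2, c_1 = M_1/2 = -39/4, d_1 = (M_2 - M_1)/(6h_1) = 13/4. So S'(1) = -65/4.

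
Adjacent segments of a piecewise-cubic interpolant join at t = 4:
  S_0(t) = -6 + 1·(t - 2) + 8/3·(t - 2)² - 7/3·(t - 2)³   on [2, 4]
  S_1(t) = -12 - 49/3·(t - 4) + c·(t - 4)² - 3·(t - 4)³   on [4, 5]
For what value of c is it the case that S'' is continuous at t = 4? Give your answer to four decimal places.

-11.3333

S_0''(t) = 16/3 - 14·(t - 2), so S_0''(4) = -68/3. On the right, S_1''(4) = 2c, so c = -34/3.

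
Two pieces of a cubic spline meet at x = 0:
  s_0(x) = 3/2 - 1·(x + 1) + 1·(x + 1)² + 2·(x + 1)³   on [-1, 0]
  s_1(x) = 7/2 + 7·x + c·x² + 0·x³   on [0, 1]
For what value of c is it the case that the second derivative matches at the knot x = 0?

s_0''(x) = 2 + 12·(x + 1), so s_0''(0) = 14. On the right, s_1''(0) = 2c, so c = 7.

7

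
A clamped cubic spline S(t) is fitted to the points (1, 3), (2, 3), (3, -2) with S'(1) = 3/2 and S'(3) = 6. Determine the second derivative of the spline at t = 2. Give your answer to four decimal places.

With M_i denoting the second derivative at x_i, h_i = 1, 1, and Δ_i = (y_(i+1) − y_i)/h_i = 0, -5:
  1·M_0 + 4·M_1 + 1·M_2 = 6(Δ_1 - Δ_0) = -30
Clamped end conditions give two more equations: 2h_0·M_0 + h_0·M_1 = 6(Δ_0 - S'(1)) = -9 and h_1·M_1 + 2h_1·M_2 = 6(S'(3) - Δ_1) = 66.
Solving the tridiagonal system: M_0 = 21/4, M_1 = -39/2, M_2 = 171/4.

-19.5000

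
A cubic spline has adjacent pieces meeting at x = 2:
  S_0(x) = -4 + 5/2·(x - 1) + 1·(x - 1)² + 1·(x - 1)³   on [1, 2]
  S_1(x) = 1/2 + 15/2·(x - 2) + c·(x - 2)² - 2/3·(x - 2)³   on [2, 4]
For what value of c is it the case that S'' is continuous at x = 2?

S_0''(x) = 2 + 6·(x - 1), so S_0''(2) = 8. On the right, S_1''(2) = 2c, so c = 4.

4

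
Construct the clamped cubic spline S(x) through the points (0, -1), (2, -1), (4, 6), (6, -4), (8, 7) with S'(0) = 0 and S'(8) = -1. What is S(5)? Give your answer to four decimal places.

0.1518

Let m_i = S''(x_i). Step sizes h_i = 2, 2, 2, 2; slopes of the chords Δ_i = (y_(i+1) - y_i)/h_i = 0, 7/2, -5, 11/2.
  2·m_0 + 8·m_1 + 2·m_2 = 6(Δ_1 - Δ_0) = 21
  2·m_1 + 8·m_2 + 2·m_3 = 6(Δ_2 - Δ_1) = -51
  2·m_2 + 8·m_3 + 2·m_4 = 6(Δ_3 - Δ_2) = 63
Clamped end conditions give two more equations: 2h_0·m_0 + h_0·m_1 = 6(Δ_0 - S'(0)) = 0 and h_3·m_3 + 2h_3·m_4 = 6(S'(8) - Δ_3) = -39.
Forward elimination and back-substitution give m_0 = -89/28, m_1 = 89/14, m_2 = -47/4, m_3 = 106/7, m_4 = -485/28.
On [4, 6], S(x) = 6 - 31/14·(x - 4) - 47/8·(x - 4)² + 251/112·(x - 4)³.
With (x - 4) = 1: S(5) = 17/112.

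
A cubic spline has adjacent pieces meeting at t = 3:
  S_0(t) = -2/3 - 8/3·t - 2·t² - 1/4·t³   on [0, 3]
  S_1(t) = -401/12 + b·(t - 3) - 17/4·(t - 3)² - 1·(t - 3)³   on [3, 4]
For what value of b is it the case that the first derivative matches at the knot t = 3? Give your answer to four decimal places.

S_0'(t) = -8/3 - 4·t - 3/4·t², so S_0'(3) = -257/12. On the right, S_1'(3) = b, so b = -257/12.

-21.4167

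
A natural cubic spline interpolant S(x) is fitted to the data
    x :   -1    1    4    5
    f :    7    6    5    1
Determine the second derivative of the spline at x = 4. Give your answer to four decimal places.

Write m_i for S''(x_i). With h_i = 2, 3, 1 and divided differences Δ_i = -1/2, -1/3, -4, the continuity of S' gives the tridiagonal system
  2·m_0 + 10·m_1 + 3·m_2 = 6(Δ_1 - Δ_0) = 1
  3·m_1 + 8·m_2 + 1·m_3 = 6(Δ_2 - Δ_1) = -22
Natural end conditions: m_0 = m_3 = 0.
Hence m_0 = 0, m_1 = 74/71, m_2 = -223/71, m_3 = 0.

-3.1408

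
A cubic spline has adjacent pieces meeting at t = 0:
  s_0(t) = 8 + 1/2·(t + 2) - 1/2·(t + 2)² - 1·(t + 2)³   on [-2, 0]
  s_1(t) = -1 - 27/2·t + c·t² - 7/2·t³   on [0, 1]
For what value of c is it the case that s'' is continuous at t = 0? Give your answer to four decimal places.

-6.5000

s_0''(t) = -1 - 6·(t + 2), so s_0''(0) = -13. On the right, s_1''(0) = 2c, so c = -13/2.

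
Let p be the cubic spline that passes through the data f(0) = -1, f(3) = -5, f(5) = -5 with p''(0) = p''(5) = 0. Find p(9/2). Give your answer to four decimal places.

Let M_i = p''(x_i). Step sizes h_i = 3, 2; slopes of the chords Δ_i = (y_(i+1) - y_i)/h_i = -4/3, 0.
  3·M_0 + 10·M_1 + 2·M_2 = 6(Δ_1 - Δ_0) = 8
Natural end conditions: M_0 = M_2 = 0.
Solving: M_0 = 0, M_1 = 4/5, M_2 = 0.
On [3, 5], p(t) = -5 - 8/15·(t - 3) + 2/5·(t - 3)² - 1/15·(t - 3)³.
With (t - 3) = 3/2: p(9/2) = -41/8.

-5.1250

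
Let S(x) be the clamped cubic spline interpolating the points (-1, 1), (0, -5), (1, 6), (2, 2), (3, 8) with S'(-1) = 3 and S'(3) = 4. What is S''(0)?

Write σ_i for S''(x_i). With h_i = 1, 1, 1, 1 and divided differences Δ_i = -6, 11, -4, 6, the continuity of S' gives the tridiagonal system
  1·σ_0 + 4·σ_1 + 1·σ_2 = 6(Δ_1 - Δ_0) = 102
  1·σ_1 + 4·σ_2 + 1·σ_3 = 6(Δ_2 - Δ_1) = -90
  1·σ_2 + 4·σ_3 + 1·σ_4 = 6(Δ_3 - Δ_2) = 60
Clamped end conditions give two more equations: 2h_0·σ_0 + h_0·σ_1 = 6(Δ_0 - S'(-1)) = -54 and h_3·σ_3 + 2h_3·σ_4 = 6(S'(3) - Δ_3) = -12.
Solving: σ_0 = -103/2, σ_1 = 49, σ_2 = -85/2, σ_3 = 31, σ_4 = -43/2.

49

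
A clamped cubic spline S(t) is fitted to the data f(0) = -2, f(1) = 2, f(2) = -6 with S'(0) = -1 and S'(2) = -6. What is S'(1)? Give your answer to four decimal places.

With σ_i denoting the second derivative at x_i, h_i = 1, 1, and Δ_i = (y_(i+1) − y_i)/h_i = 4, -8:
  1·σ_0 + 4·σ_1 + 1·σ_2 = 6(Δ_1 - Δ_0) = -72
Clamped end conditions give two more equations: 2h_0·σ_0 + h_0·σ_1 = 6(Δ_0 - S'(0)) = 30 and h_1·σ_1 + 2h_1·σ_2 = 6(S'(2) - Δ_1) = 12.
Solving: σ_0 = 61/2, σ_1 = -31, σ_2 = 43/2.
On [1, 2], S'(t) = b_1 + 2c_1·(t - 1) + 3d_1·(t - 1)² with b_1 = Δ_1 - h_1(2σ_1 + σ_2)/6 = -5/4, c_1 = σ_1/2 = -31/2, d_1 = (σ_2 - σ_1)/(6h_1) = 35/4. So S'(1) = -5/4.

-1.2500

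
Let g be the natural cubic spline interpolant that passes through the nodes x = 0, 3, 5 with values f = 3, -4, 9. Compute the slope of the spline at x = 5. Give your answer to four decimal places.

8.2667

Put M_i = g'' at the i-th knot. Here h = (3, 2) and Δ = (-7/3, 13/2), so the interior equations h_(i-1)·M_(i-1) + 2(h_(i-1)+h_i)·M_i + h_i·M_(i+1) = 6(Δ_i − Δ_(i-1)) read
  3·M_0 + 10·M_1 + 2·M_2 = 6(Δ_1 - Δ_0) = 53
Natural end conditions: M_0 = M_2 = 0.
Solving the tridiagonal system: M_0 = 0, M_1 = 53/10, M_2 = 0.
On [3, 5], g'(x) = b_1 + 2c_1·(x - 3) + 3d_1·(x - 3)² with b_1 = Δ_1 - h_1(2M_1 + M_2)/6 = 89/30, c_1 = M_1/2 = 53/20, d_1 = (M_2 - M_1)/(6h_1) = -53/120. So g'(5) = 124/15.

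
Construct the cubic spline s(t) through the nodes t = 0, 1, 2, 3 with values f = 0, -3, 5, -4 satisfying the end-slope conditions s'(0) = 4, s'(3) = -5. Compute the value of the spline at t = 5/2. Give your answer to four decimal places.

1.1000

Write m_i for s''(x_i). With h_i = 1, 1, 1 and divided differences Δ_i = -3, 8, -9, the continuity of s' gives the tridiagonal system
  1·m_0 + 4·m_1 + 1·m_2 = 6(Δ_1 - Δ_0) = 66
  1·m_1 + 4·m_2 + 1·m_3 = 6(Δ_2 - Δ_1) = -102
Clamped end conditions give two more equations: 2h_0·m_0 + h_0·m_1 = 6(Δ_0 - s'(0)) = -42 and h_2·m_2 + 2h_2·m_3 = 6(s'(3) - Δ_2) = 24.
Hence m_0 = -198/5, m_1 = 186/5, m_2 = -216/5, m_3 = 168/5.
On [2, 3], s(t) = 5 - 1/5·(t - 2) - 108/5·(t - 2)² + 64/5·(t - 2)³.
With (t - 2) = 1/2: s(5/2) = 11/10.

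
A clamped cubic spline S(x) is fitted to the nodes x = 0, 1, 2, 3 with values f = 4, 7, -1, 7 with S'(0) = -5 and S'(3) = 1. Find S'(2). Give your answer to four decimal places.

Let M_i = S''(x_i). Step sizes h_i = 1, 1, 1; slopes of the chords Δ_i = (y_(i+1) - y_i)/h_i = 3, -8, 8.
  1·M_0 + 4·M_1 + 1·M_2 = 6(Δ_1 - Δ_0) = -66
  1·M_1 + 4·M_2 + 1·M_3 = 6(Δ_2 - Δ_1) = 96
Clamped end conditions give two more equations: 2h_0·M_0 + h_0·M_1 = 6(Δ_0 - S'(0)) = 48 and h_2·M_2 + 2h_2·M_3 = 6(S'(3) - Δ_2) = -42.
Hence M_0 = 216/5, M_1 = -192/5, M_2 = 222/5, M_3 = -216/5.
On [2, 3], S'(x) = b_2 + 2c_2·(x - 2) + 3d_2·(x - 2)² with b_2 = Δ_2 - h_2(2M_2 + M_3)/6 = 2/5, c_2 = M_2/2 = 111/5, d_2 = (M_3 - M_2)/(6h_2) = -73/5. So S'(2) = 2/5.

0.4000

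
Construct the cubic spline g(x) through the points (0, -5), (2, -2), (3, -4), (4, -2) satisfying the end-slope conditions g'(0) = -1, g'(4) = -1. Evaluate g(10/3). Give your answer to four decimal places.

-3.3232

Put M_i = g'' at the i-th knot. Here h = (2, 1, 1) and Δ = (3/2, -2, 2), so the interior equations h_(i-1)·M_(i-1) + 2(h_(i-1)+h_i)·M_i + h_i·M_(i+1) = 6(Δ_i − Δ_(i-1)) read
  2·M_0 + 6·M_1 + 1·M_2 = 6(Δ_1 - Δ_0) = -21
  1·M_1 + 4·M_2 + 1·M_3 = 6(Δ_2 - Δ_1) = 24
Clamped end conditions give two more equations: 2h_0·M_0 + h_0·M_1 = 6(Δ_0 - g'(0)) = 15 and h_2·M_2 + 2h_2·M_3 = 6(g'(4) - Δ_2) = -18.
Hence M_0 = 171/22, M_1 = -177/22, M_2 = 129/11, M_3 = -327/22.
On [3, 4], g(x) = -4 + 25/44·(x - 3) + 129/22·(x - 3)² - 195/44·(x - 3)³.
With (x - 3) = 1/3: g(10/3) = -329/99.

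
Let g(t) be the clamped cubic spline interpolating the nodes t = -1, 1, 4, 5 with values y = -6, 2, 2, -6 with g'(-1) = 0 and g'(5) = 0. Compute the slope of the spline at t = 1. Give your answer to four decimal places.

5.5385

Write M_i for g''(x_i). With h_i = 2, 3, 1 and divided differences Δ_i = 4, 0, -8, the continuity of g' gives the tridiagonal system
  2·M_0 + 10·M_1 + 3·M_2 = 6(Δ_1 - Δ_0) = -24
  3·M_1 + 8·M_2 + 1·M_3 = 6(Δ_2 - Δ_1) = -48
Clamped end conditions give two more equations: 2h_0·M_0 + h_0·M_1 = 6(Δ_0 - g'(-1)) = 24 and h_2·M_2 + 2h_2·M_3 = 6(g'(5) - Δ_2) = 48.
Hence M_0 = 84/13, M_1 = -12/13, M_2 = -120/13, M_3 = 372/13.
On [1, 4], g'(t) = b_1 + 2c_1·(t - 1) + 3d_1·(t - 1)² with b_1 = Δ_1 - h_1(2M_1 + M_2)/6 = 72/13, c_1 = M_1/2 = -6/13, d_1 = (M_2 - M_1)/(6h_1) = -6/13. So g'(1) = 72/13.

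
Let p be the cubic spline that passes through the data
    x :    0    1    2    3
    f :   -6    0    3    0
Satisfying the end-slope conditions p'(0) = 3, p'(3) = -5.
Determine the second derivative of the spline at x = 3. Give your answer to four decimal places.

-2.5333

Write σ_i for p''(x_i). With h_i = 1, 1, 1 and divided differences Δ_i = 6, 3, -3, the continuity of p' gives the tridiagonal system
  1·σ_0 + 4·σ_1 + 1·σ_2 = 6(Δ_1 - Δ_0) = -18
  1·σ_1 + 4·σ_2 + 1·σ_3 = 6(Δ_2 - Δ_1) = -36
Clamped end conditions give two more equations: 2h_0·σ_0 + h_0·σ_1 = 6(Δ_0 - p'(0)) = 18 and h_2·σ_2 + 2h_2·σ_3 = 6(p'(3) - Δ_2) = -12.
Solving the tridiagonal system: σ_0 = 178/15, σ_1 = -86/15, σ_2 = -104/15, σ_3 = -38/15.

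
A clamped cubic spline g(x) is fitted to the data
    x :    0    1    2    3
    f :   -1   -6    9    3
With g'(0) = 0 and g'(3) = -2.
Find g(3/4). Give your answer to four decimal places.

Let M_i = g''(x_i). Step sizes h_i = 1, 1, 1; slopes of the chords Δ_i = (y_(i+1) - y_i)/h_i = -5, 15, -6.
  1·M_0 + 4·M_1 + 1·M_2 = 6(Δ_1 - Δ_0) = 120
  1·M_1 + 4·M_2 + 1·M_3 = 6(Δ_2 - Δ_1) = -126
Clamped end conditions give two more equations: 2h_0·M_0 + h_0·M_1 = 6(Δ_0 - g'(0)) = -30 and h_2·M_2 + 2h_2·M_3 = 6(g'(3) - Δ_2) = 24.
Hence M_0 = -632/15, M_1 = 814/15, M_2 = -824/15, M_3 = 592/15.
On [0, 1], g(x) = -1 + 0·x - 316/15·x² + 241/15·x³.
With x = 3/4: g(3/4) = -1943/320.

-6.0719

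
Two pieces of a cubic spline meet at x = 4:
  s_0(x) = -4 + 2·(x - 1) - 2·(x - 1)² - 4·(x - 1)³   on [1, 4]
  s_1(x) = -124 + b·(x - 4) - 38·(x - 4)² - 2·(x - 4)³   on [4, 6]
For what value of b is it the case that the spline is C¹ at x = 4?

s_0'(x) = 2 - 4·(x - 1) - 12·(x - 1)², so s_0'(4) = -118. On the right, s_1'(4) = b, so b = -118.

-118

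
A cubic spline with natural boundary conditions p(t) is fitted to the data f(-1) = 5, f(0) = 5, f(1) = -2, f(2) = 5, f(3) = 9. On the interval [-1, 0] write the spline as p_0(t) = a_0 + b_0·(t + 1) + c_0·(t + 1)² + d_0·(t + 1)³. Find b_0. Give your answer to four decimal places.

2.9286

Let m_i = p''(x_i). Step sizes h_i = 1, 1, 1, 1; slopes of the chords Δ_i = (y_(i+1) - y_i)/h_i = 0, -7, 7, 4.
  1·m_0 + 4·m_1 + 1·m_2 = 6(Δ_1 - Δ_0) = -42
  1·m_1 + 4·m_2 + 1·m_3 = 6(Δ_2 - Δ_1) = 84
  1·m_2 + 4·m_3 + 1·m_4 = 6(Δ_3 - Δ_2) = -18
Natural end conditions: m_0 = m_4 = 0.
Forward elimination and back-substitution give m_0 = 0, m_1 = -123/7, m_2 = 198/7, m_3 = -81/7, m_4 = 0.
On [-1, 0], with p_0(t) = a_0 + b_0·(t + 1) + c_0·(t + 1)² + d_0·(t + 1)³: c_0 = m_0/2 = 0, d_0 = (m_1 - m_0)/(6h_0) = -41/14, b_0 = Δ_0 - h_0(2m_0 + m_1)/6 = 41/14.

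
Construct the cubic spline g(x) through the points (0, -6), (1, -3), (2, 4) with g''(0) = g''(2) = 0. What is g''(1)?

6

Write M_i for g''(x_i). With h_i = 1, 1 and divided differences Δ_i = 3, 7, the continuity of g' gives the tridiagonal system
  1·M_0 + 4·M_1 + 1·M_2 = 6(Δ_1 - Δ_0) = 24
Natural end conditions: M_0 = M_2 = 0.
Solving the tridiagonal system: M_0 = 0, M_1 = 6, M_2 = 0.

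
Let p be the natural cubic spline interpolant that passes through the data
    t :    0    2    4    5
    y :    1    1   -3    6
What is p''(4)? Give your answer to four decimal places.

12.5455

Write M_i for p''(x_i). With h_i = 2, 2, 1 and divided differences Δ_i = 0, -2, 9, the continuity of p' gives the tridiagonal system
  2·M_0 + 8·M_1 + 2·M_2 = 6(Δ_1 - Δ_0) = -12
  2·M_1 + 6·M_2 + 1·M_3 = 6(Δ_2 - Δ_1) = 66
Natural end conditions: M_0 = M_3 = 0.
Solving the tridiagonal system: M_0 = 0, M_1 = -51/11, M_2 = 138/11, M_3 = 0.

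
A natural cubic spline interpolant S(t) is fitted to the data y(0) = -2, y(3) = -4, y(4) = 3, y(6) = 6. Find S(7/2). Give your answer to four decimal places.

-0.4987

Let σ_i = S''(x_i). Step sizes h_i = 3, 1, 2; slopes of the chords Δ_i = (y_(i+1) - y_i)/h_i = -2/3, 7, 3/2.
  3·σ_0 + 8·σ_1 + 1·σ_2 = 6(Δ_1 - Δ_0) = 46
  1·σ_1 + 6·σ_2 + 2·σ_3 = 6(Δ_2 - Δ_1) = -33
Natural end conditions: σ_0 = σ_3 = 0.
Hence σ_0 = 0, σ_1 = 309/47, σ_2 = -310/47, σ_3 = 0.
On [3, 4], S(t) = -4 + 833/141·(t - 3) + 309/94·(t - 3)² - 619/282·(t - 3)³.
With (t - 3) = 1/2: S(7/2) = -375/752.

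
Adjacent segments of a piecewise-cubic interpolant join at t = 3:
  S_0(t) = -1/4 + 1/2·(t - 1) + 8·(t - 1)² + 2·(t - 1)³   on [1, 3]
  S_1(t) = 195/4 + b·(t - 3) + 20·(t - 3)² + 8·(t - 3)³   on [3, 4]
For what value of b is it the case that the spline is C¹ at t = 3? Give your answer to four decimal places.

S_0'(t) = 1/2 + 16·(t - 1) + 6·(t - 1)², so S_0'(3) = 113/2. On the right, S_1'(3) = b, so b = 113/2.

56.5000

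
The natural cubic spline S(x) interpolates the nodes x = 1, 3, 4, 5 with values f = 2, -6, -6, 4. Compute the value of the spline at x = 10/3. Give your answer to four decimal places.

-6.8180

With m_i denoting the second derivative at x_i, h_i = 2, 1, 1, and Δ_i = (y_(i+1) − y_i)/h_i = -4, 0, 10:
  2·m_0 + 6·m_1 + 1·m_2 = 6(Δ_1 - Δ_0) = 24
  1·m_1 + 4·m_2 + 1·m_3 = 6(Δ_2 - Δ_1) = 60
Natural end conditions: m_0 = m_3 = 0.
Hence m_0 = 0, m_1 = 36/23, m_2 = 336/23, m_3 = 0.
On [3, 4], S(x) = -6 - 68/23·(x - 3) + 18/23·(x - 3)² + 50/23·(x - 3)³.
With (x - 3) = 1/3: S(10/3) = -4234/621.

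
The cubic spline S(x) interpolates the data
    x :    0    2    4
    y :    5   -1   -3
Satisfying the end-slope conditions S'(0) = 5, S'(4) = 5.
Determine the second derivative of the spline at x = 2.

Let σ_i = S''(x_i). Step sizes h_i = 2, 2; slopes of the chords Δ_i = (y_(i+1) - y_i)/h_i = -3, -1.
  2·σ_0 + 8·σ_1 + 2·σ_2 = 6(Δ_1 - Δ_0) = 12
Clamped end conditions give two more equations: 2h_0·σ_0 + h_0·σ_1 = 6(Δ_0 - S'(0)) = -48 and h_1·σ_1 + 2h_1·σ_2 = 6(S'(4) - Δ_1) = 36.
Forward elimination and back-substitution give σ_0 = -27/2, σ_1 = 3, σ_2 = 15/2.

3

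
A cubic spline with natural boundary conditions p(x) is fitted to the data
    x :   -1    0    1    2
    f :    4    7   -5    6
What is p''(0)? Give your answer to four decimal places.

-33.2000

Let M_i = p''(x_i). Step sizes h_i = 1, 1, 1; slopes of the chords Δ_i = (y_(i+1) - y_i)/h_i = 3, -12, 11.
  1·M_0 + 4·M_1 + 1·M_2 = 6(Δ_1 - Δ_0) = -90
  1·M_1 + 4·M_2 + 1·M_3 = 6(Δ_2 - Δ_1) = 138
Natural end conditions: M_0 = M_3 = 0.
Forward elimination and back-substitution give M_0 = 0, M_1 = -166/5, M_2 = 214/5, M_3 = 0.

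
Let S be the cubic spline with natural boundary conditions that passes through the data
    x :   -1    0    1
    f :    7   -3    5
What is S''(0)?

27

Let m_i = S''(x_i). Step sizes h_i = 1, 1; slopes of the chords Δ_i = (y_(i+1) - y_i)/h_i = -10, 8.
  1·m_0 + 4·m_1 + 1·m_2 = 6(Δ_1 - Δ_0) = 108
Natural end conditions: m_0 = m_2 = 0.
Forward elimination and back-substitution give m_0 = 0, m_1 = 27, m_2 = 0.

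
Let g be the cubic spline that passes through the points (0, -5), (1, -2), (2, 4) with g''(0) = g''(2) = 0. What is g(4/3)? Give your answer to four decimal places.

With M_i denoting the second derivative at x_i, h_i = 1, 1, and Δ_i = (y_(i+1) − y_i)/h_i = 3, 6:
  1·M_0 + 4·M_1 + 1·M_2 = 6(Δ_1 - Δ_0) = 18
Natural end conditions: M_0 = M_2 = 0.
Hence M_0 = 0, M_1 = 9/2, M_2 = 0.
On [1, 2], g(x) = -2 + 9/2·(x - 1) + 9/4·(x - 1)² - 3/4·(x - 1)³.
With (x - 1) = 1/3: g(4/3) = -5/18.

-0.2778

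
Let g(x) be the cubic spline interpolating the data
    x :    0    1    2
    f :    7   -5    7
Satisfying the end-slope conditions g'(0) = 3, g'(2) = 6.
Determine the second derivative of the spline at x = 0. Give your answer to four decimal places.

With M_i denoting the second derivative at x_i, h_i = 1, 1, and Δ_i = (y_(i+1) − y_i)/h_i = -12, 12:
  1·M_0 + 4·M_1 + 1·M_2 = 6(Δ_1 - Δ_0) = 144
Clamped end conditions give two more equations: 2h_0·M_0 + h_0·M_1 = 6(Δ_0 - g'(0)) = -90 and h_1·M_1 + 2h_1·M_2 = 6(g'(2) - Δ_1) = -36.
Forward elimination and back-substitution give M_0 = -159/2, M_1 = 69, M_2 = -105/2.

-79.5000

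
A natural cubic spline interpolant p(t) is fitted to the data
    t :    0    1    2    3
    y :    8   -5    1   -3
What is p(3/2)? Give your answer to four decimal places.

With M_i denoting the second derivative at x_i, h_i = 1, 1, 1, and Δ_i = (y_(i+1) − y_i)/h_i = -13, 6, -4:
  1·M_0 + 4·M_1 + 1·M_2 = 6(Δ_1 - Δ_0) = 114
  1·M_1 + 4·M_2 + 1·M_3 = 6(Δ_2 - Δ_1) = -60
Natural end conditions: M_0 = M_3 = 0.
Forward elimination and back-substitution give M_0 = 0, M_1 = 172/5, M_2 = -118/5, M_3 = 0.
On [1, 2], p(t) = -5 - 23/15·(t - 1) + 86/5·(t - 1)² - 29/3·(t - 1)³.
With (t - 1) = 1/2: p(3/2) = -107/40.

-2.6750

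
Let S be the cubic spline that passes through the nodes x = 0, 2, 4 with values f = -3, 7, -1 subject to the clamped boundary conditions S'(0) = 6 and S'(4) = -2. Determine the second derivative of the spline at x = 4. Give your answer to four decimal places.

With M_i denoting the second derivative at x_i, h_i = 2, 2, and Δ_i = (y_(i+1) − y_i)/h_i = 5, -4:
  2·M_0 + 8·M_1 + 2·M_2 = 6(Δ_1 - Δ_0) = -54
Clamped end conditions give two more equations: 2h_0·M_0 + h_0·M_1 = 6(Δ_0 - S'(0)) = -6 and h_1·M_1 + 2h_1·M_2 = 6(S'(4) - Δ_1) = 12.
Solving the tridiagonal system: M_0 = 13/4, M_1 = -19/2, M_2 = 31/4.

7.7500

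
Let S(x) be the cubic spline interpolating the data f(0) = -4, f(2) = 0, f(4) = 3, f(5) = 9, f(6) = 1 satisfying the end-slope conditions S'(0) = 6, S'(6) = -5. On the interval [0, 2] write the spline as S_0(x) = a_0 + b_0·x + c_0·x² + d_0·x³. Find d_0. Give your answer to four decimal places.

0.3065

Put σ_i = S'' at the i-th knot. Here h = (2, 2, 1, 1) and Δ = (2, 3/2, 6, -8), so the interior equations h_(i-1)·σ_(i-1) + 2(h_(i-1)+h_i)·σ_i + h_i·σ_(i+1) = 6(Δ_i − Δ_(i-1)) read
  2·σ_0 + 8·σ_1 + 2·σ_2 = 6(Δ_1 - Δ_0) = -3
  2·σ_1 + 6·σ_2 + 1·σ_3 = 6(Δ_2 - Δ_1) = 27
  1·σ_2 + 4·σ_3 + 1·σ_4 = 6(Δ_3 - Δ_2) = -84
Clamped end conditions give two more equations: 2h_0·σ_0 + h_0·σ_1 = 6(Δ_0 - S'(0)) = -24 and h_3·σ_3 + 2h_3·σ_4 = 6(S'(6) - Δ_3) = 18.
Hence σ_0 = -439/84, σ_1 = -65/42, σ_2 = 119/12, σ_3 = -1235/42, σ_4 = 1991/84.
On [0, 2], with S_0(x) = a_0 + b_0·x + c_0·x² + d_0·x³: c_0 = σ_0/2 = -439/168, d_0 = (σ_1 - σ_0)/(6h_0) = 103/336, b_0 = Δ_0 - h_0(2σ_0 + σ_1)/6 = 6.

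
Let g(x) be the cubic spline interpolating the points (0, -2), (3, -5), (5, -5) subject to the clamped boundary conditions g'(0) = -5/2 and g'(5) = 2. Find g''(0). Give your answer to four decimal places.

1.8000

Write σ_i for g''(x_i). With h_i = 3, 2 and divided differences Δ_i = -1, 0, the continuity of g' gives the tridiagonal system
  3·σ_0 + 10·σ_1 + 2·σ_2 = 6(Δ_1 - Δ_0) = 6
Clamped end conditions give two more equations: 2h_0·σ_0 + h_0·σ_1 = 6(Δ_0 - g'(0)) = 9 and h_1·σ_1 + 2h_1·σ_2 = 6(g'(5) - Δ_1) = 12.
Forward elimination and back-substitution give σ_0 = 9/5, σ_1 = -3/5, σ_2 = 33/10.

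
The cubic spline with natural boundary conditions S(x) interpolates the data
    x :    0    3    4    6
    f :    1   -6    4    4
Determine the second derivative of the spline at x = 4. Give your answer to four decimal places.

Let M_i = S''(x_i). Step sizes h_i = 3, 1, 2; slopes of the chords Δ_i = (y_(i+1) - y_i)/h_i = -7/3, 10, 0.
  3·M_0 + 8·M_1 + 1·M_2 = 6(Δ_1 - Δ_0) = 74
  1·M_1 + 6·M_2 + 2·M_3 = 6(Δ_2 - Δ_1) = -60
Natural end conditions: M_0 = M_3 = 0.
Solving: M_0 = 0, M_1 = 504/47, M_2 = -554/47, M_3 = 0.

-11.7872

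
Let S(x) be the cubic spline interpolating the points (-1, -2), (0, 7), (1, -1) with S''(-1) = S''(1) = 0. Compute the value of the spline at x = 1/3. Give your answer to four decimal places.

5.9074

With m_i denoting the second derivative at x_i, h_i = 1, 1, and Δ_i = (y_(i+1) − y_i)/h_i = 9, -8:
  1·m_0 + 4·m_1 + 1·m_2 = 6(Δ_1 - Δ_0) = -102
Natural end conditions: m_0 = m_2 = 0.
Hence m_0 = 0, m_1 = -51/2, m_2 = 0.
On [0, 1], S(x) = 7 + 1/2·x - 51/4·x² + 17/4·x³.
With x = 1/3: S(1/3) = 319/54.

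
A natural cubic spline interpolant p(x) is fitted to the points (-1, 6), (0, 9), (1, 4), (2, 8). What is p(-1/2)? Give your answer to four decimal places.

With M_i denoting the second derivative at x_i, h_i = 1, 1, 1, and Δ_i = (y_(i+1) − y_i)/h_i = 3, -5, 4:
  1·M_0 + 4·M_1 + 1·M_2 = 6(Δ_1 - Δ_0) = -48
  1·M_1 + 4·M_2 + 1·M_3 = 6(Δ_2 - Δ_1) = 54
Natural end conditions: M_0 = M_3 = 0.
Forward elimination and back-substitution give M_0 = 0, M_1 = -82/5, M_2 = 88/5, M_3 = 0.
On [-1, 0], p(x) = 6 + 86/15·(x + 1) + 0·(x + 1)² - 41/15·(x + 1)³.
With (x + 1) = 1/2: p(-1/2) = 341/40.

8.5250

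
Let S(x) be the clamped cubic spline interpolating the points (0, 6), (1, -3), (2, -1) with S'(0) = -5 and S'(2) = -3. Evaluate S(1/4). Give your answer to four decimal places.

Put σ_i = S'' at the i-th knot. Here h = (1, 1) and Δ = (-9, 2), so the interior equations h_(i-1)·σ_(i-1) + 2(h_(i-1)+h_i)·σ_i + h_i·σ_(i+1) = 6(Δ_i − Δ_(i-1)) read
  1·σ_0 + 4·σ_1 + 1·σ_2 = 6(Δ_1 - Δ_0) = 66
Clamped end conditions give two more equations: 2h_0·σ_0 + h_0·σ_1 = 6(Δ_0 - S'(0)) = -24 and h_1·σ_1 + 2h_1·σ_2 = 6(S'(2) - Δ_1) = -30.
Forward elimination and back-substitution give σ_0 = -55/2, σ_1 = 31, σ_2 = -61/2.
On [0, 1], S(x) = 6 - 5·x - 55/4·x² + 39/4·x³.
With x = 1/4: S(1/4) = 1035/256.

4.0430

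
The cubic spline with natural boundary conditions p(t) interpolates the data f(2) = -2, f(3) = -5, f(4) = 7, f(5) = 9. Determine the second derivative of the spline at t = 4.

Put M_i = p'' at the i-th knot. Here h = (1, 1, 1) and Δ = (-3, 12, 2), so the interior equations h_(i-1)·M_(i-1) + 2(h_(i-1)+h_i)·M_i + h_i·M_(i+1) = 6(Δ_i − Δ_(i-1)) read
  1·M_0 + 4·M_1 + 1·M_2 = 6(Δ_1 - Δ_0) = 90
  1·M_1 + 4·M_2 + 1·M_3 = 6(Δ_2 - Δ_1) = -60
Natural end conditions: M_0 = M_3 = 0.
Solving the tridiagonal system: M_0 = 0, M_1 = 28, M_2 = -22, M_3 = 0.

-22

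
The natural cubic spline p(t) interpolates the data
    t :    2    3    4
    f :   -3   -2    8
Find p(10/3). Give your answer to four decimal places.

With M_i denoting the second derivative at x_i, h_i = 1, 1, and Δ_i = (y_(i+1) − y_i)/h_i = 1, 10:
  1·M_0 + 4·M_1 + 1·M_2 = 6(Δ_1 - Δ_0) = 54
Natural end conditions: M_0 = M_2 = 0.
Solving: M_0 = 0, M_1 = 27/2, M_2 = 0.
On [3, 4], p(t) = -2 + 11/2·(t - 3) + 27/4·(t - 3)² - 9/4·(t - 3)³.
With (t - 3) = 1/3: p(10/3) = 1/2.

0.5000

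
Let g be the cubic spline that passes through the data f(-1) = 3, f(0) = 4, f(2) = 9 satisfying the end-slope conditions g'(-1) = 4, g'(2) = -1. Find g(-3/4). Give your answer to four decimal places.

3.6680

With m_i denoting the second derivative at x_i, h_i = 1, 2, and Δ_i = (y_(i+1) − y_i)/h_i = 1, 5/2:
  1·m_0 + 6·m_1 + 2·m_2 = 6(Δ_1 - Δ_0) = 9
Clamped end conditions give two more equations: 2h_0·m_0 + h_0·m_1 = 6(Δ_0 - g'(-1)) = -18 and h_1·m_1 + 2h_1·m_2 = 6(g'(2) - Δ_1) = -21.
Hence m_0 = -73/6, m_1 = 19/3, m_2 = -101/12.
On [-1, 0], g(x) = 3 + 4·(x + 1) - 73/12·(x + 1)² + 37/12·(x + 1)³.
With (x + 1) = 1/4: g(-3/4) = 939/256.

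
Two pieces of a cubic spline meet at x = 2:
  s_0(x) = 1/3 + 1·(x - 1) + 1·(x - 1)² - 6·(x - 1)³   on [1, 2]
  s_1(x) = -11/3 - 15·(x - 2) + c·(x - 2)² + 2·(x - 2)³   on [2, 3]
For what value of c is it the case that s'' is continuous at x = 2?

-17

s_0''(x) = 2 - 36·(x - 1), so s_0''(2) = -34. On the right, s_1''(2) = 2c, so c = -17.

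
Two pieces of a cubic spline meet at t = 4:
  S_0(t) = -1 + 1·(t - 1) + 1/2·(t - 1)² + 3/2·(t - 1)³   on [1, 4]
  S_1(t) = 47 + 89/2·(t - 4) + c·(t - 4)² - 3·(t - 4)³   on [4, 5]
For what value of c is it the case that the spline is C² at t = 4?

S_0''(t) = 1 + 9·(t - 1), so S_0''(4) = 28. On the right, S_1''(4) = 2c, so c = 14.

14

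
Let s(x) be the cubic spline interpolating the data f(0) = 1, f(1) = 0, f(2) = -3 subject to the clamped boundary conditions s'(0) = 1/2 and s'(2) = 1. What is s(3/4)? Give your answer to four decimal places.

Put M_i = s'' at the i-th knot. Here h = (1, 1) and Δ = (-1, -3), so the interior equations h_(i-1)·M_(i-1) + 2(h_(i-1)+h_i)·M_i + h_i·M_(i+1) = 6(Δ_i − Δ_(i-1)) read
  1·M_0 + 4·M_1 + 1·M_2 = 6(Δ_1 - Δ_0) = -12
Clamped end conditions give two more equations: 2h_0·M_0 + h_0·M_1 = 6(Δ_0 - s'(0)) = -9 and h_1·M_1 + 2h_1·M_2 = 6(s'(2) - Δ_1) = 24.
Forward elimination and back-substitution give M_0 = -5/4, M_1 = -13/2, M_2 = 61/4.
On [0, 1], s(x) = 1 + 1/2·x - 5/8·x² - 7/8·x³.
With x = 3/4: s(3/4) = 335/512.

0.6543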